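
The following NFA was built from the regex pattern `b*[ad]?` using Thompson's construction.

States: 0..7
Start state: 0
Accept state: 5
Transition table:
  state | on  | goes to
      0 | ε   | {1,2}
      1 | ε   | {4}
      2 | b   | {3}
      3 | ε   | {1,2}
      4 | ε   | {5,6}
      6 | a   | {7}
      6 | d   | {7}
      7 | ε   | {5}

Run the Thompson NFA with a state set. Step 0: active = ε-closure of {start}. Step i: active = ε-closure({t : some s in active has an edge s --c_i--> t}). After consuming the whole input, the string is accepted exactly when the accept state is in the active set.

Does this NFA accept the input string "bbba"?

Answer: ACCEPT

Derivation:
S₀ = ε-closure({0}) = {0,1,2,4,5,6}
'b' @ 1: {1,2,3,4,5,6}  ✓accept
'b' @ 2: {1,2,3,4,5,6}  ✓accept
'b' @ 3: {1,2,3,4,5,6}  ✓accept
'a' @ 4: {5,7}  ✓accept
end set {5,7} — state 5 in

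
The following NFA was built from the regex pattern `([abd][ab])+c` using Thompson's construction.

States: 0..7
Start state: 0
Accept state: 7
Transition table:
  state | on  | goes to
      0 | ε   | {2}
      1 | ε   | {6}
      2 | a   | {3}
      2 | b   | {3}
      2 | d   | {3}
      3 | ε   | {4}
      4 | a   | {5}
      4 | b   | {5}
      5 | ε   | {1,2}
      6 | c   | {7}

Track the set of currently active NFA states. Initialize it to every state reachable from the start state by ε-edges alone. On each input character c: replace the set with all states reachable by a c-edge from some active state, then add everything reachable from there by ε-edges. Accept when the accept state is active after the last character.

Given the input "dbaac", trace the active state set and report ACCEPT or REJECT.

Answer: ACCEPT

Steps:
S₀ = ε-closure({0}) = {0,2}
'd' @ 1: {3,4}
'b' @ 2: {1,2,5,6}
'a' @ 3: {3,4}
'a' @ 4: {1,2,5,6}
'c' @ 5: {7}  [accepting]
final: {7}; accept 7 in set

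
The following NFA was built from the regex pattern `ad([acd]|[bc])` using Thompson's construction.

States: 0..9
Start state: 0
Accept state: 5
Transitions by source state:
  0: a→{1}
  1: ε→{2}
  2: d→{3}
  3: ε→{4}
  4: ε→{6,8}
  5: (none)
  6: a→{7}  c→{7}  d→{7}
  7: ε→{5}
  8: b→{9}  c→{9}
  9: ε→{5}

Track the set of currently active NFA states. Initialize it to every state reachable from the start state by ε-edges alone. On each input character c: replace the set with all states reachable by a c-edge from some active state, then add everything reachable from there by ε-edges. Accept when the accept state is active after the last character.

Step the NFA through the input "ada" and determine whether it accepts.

Answer: ACCEPT

Derivation:
initial (ε-close {0}): {0}
'a' @ 1: {1,2}
'd' @ 2: {3,4,6,8}
'a' @ 3: {5,7}  (accept∈set)
end set {5,7} — state 5 in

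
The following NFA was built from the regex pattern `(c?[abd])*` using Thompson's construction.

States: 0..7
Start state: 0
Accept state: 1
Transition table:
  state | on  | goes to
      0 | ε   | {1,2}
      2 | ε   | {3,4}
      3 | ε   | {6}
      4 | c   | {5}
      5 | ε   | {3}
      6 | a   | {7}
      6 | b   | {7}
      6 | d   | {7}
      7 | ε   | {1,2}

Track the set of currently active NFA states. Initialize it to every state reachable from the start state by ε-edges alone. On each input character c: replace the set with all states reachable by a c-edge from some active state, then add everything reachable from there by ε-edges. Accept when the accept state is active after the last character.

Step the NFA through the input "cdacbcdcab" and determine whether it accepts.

Answer: ACCEPT

Derivation:
initial (ε-close {0}): {0,1,2,3,4,6}
'c' @ 1: {3,5,6}
'd' @ 2: {1,2,3,4,6,7}  ✓accept
'a' @ 3: {1,2,3,4,6,7}  ✓accept
'c' @ 4: {3,5,6}
'b' @ 5: {1,2,3,4,6,7}  ✓accept
'c' @ 6: {3,5,6}
'd' @ 7: {1,2,3,4,6,7}  ✓accept
'c' @ 8: {3,5,6}
'a' @ 9: {1,2,3,4,6,7}  ✓accept
'b' @ 10: {1,2,3,4,6,7}  ✓accept
final: {1,2,3,4,6,7}; accept 1 in set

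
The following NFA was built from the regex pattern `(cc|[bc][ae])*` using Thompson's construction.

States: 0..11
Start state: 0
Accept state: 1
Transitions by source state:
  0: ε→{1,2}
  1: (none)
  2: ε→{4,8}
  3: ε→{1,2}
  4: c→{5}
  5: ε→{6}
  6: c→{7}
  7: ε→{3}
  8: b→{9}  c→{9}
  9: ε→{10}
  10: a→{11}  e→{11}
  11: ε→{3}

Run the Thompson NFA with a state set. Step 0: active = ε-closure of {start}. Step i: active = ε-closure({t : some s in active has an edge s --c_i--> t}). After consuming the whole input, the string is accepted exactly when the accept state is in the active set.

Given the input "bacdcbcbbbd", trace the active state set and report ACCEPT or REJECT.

S₀ = ε-closure({0}) = {0,1,2,4,8}
'b' @ 1: {9,10}
'a' @ 2: {1,2,3,4,8,11}  ✓accept
'c' @ 3: {5,6,9,10}
'd' @ 4: {}  — state set empty
rest 'cbcbbbd' ignored (set empty)
after full input: {}  (accept=1 not in)

Answer: REJECT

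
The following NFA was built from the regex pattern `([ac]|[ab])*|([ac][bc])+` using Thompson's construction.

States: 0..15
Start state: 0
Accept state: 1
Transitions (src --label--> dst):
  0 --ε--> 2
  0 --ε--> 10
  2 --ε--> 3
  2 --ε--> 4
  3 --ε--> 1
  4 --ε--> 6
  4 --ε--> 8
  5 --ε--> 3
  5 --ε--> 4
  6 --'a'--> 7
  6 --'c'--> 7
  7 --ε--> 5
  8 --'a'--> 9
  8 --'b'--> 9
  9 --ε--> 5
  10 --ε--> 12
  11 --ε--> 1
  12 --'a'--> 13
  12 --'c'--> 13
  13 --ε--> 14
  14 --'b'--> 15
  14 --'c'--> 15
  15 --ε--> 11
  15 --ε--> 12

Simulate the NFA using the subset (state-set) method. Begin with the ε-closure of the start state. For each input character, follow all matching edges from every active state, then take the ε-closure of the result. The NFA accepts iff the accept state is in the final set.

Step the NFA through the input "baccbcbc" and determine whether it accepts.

initial (ε-close {0}): {0,1,2,3,4,6,8,10,12}
'b' @ 1: {1,3,4,5,6,8,9}  ✓accept
'a' @ 2: {1,3,4,5,6,7,8,9}  ✓accept
'c' @ 3: {1,3,4,5,6,7,8}  ✓accept
'c' @ 4: {1,3,4,5,6,7,8}  ✓accept
'b' @ 5: {1,3,4,5,6,8,9}  ✓accept
'c' @ 6: {1,3,4,5,6,7,8}  ✓accept
'b' @ 7: {1,3,4,5,6,8,9}  ✓accept
'c' @ 8: {1,3,4,5,6,7,8}  ✓accept
end set {1,3,4,5,6,7,8} — state 1 in

Answer: ACCEPT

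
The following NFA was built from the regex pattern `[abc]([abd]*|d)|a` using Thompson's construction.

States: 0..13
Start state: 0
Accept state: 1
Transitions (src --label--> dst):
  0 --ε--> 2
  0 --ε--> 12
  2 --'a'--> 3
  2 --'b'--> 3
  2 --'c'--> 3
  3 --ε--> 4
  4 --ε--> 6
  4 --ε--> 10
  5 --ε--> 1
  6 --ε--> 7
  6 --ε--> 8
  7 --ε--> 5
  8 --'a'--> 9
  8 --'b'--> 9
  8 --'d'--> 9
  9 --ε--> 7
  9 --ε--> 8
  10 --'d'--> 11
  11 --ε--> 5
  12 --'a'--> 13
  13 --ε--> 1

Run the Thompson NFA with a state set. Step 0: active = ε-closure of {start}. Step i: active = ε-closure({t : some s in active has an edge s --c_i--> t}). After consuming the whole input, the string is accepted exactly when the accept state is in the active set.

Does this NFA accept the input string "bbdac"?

Answer: REJECT

Trace:
S₀ = ε-closure({0}) = {0,2,12}
'b' @ 1: {1,3,4,5,6,7,8,10}  [accepting]
'b' @ 2: {1,5,7,8,9}  [accepting]
'd' @ 3: {1,5,7,8,9}  [accepting]
'a' @ 4: {1,5,7,8,9}  [accepting]
'c' @ 5: {}  — dead — no transitions
end set {} — state 1 not in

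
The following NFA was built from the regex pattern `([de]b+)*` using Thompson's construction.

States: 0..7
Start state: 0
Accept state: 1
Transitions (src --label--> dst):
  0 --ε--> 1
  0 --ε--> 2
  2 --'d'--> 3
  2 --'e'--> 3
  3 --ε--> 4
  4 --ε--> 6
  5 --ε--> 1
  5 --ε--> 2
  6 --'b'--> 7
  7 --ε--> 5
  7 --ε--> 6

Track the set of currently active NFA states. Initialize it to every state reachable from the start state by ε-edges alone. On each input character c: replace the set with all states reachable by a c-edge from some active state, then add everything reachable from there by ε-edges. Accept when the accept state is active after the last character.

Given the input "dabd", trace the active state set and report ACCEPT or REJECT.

start: ε-closure({0}) = {0,1,2}
'd' @ 1: {3,4,6}
'a' @ 2: {}  — dead — no transitions
rest 'bd' ignored (set empty)
after full input: {}  (accept=1 not in)

Answer: REJECT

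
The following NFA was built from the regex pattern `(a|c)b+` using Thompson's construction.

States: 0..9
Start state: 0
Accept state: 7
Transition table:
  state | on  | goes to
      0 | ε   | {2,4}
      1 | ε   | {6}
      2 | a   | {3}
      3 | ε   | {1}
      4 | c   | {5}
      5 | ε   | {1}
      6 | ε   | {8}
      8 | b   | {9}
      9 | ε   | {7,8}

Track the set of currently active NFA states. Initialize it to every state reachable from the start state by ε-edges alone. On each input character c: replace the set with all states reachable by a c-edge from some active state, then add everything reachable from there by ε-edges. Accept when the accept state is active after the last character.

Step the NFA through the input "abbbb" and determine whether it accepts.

S₀ = ε-closure({0}) = {0,2,4}
'a' @ 1: {1,3,6,8}
'b' @ 2: {7,8,9}  [accepting]
'b' @ 3: {7,8,9}  [accepting]
'b' @ 4: {7,8,9}  [accepting]
'b' @ 5: {7,8,9}  [accepting]
final: {7,8,9}; accept 7 in set

Answer: ACCEPT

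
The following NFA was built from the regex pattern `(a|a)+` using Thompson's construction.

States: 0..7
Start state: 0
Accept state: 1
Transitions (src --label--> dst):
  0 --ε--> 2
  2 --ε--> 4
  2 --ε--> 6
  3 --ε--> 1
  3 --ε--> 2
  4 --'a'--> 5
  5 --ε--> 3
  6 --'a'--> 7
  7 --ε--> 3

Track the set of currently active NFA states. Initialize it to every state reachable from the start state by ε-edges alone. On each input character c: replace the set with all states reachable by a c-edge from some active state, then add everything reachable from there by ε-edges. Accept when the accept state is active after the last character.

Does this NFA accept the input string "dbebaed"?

initial (ε-close {0}): {0,2,4,6}
'd' @ 1: {}  — no active states
rest 'bebaed' ignored (set empty)
final: {}; accept 1 not in set

Answer: REJECT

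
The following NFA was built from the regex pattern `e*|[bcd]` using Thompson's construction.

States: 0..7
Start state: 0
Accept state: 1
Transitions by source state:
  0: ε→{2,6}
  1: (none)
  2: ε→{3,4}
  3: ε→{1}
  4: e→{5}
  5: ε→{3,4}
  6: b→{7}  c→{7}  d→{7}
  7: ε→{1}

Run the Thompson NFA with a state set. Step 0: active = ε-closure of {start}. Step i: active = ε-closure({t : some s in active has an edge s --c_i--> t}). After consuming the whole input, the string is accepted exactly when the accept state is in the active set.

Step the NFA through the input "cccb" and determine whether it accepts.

Answer: REJECT

Steps:
S₀ = ε-closure({0}) = {0,1,2,3,4,6}
'c' @ 1: {1,7}  (accept∈set)
'c' @ 2: {}  — state set empty
rest 'cb' ignored (set empty)
final: {}; accept 1 not in set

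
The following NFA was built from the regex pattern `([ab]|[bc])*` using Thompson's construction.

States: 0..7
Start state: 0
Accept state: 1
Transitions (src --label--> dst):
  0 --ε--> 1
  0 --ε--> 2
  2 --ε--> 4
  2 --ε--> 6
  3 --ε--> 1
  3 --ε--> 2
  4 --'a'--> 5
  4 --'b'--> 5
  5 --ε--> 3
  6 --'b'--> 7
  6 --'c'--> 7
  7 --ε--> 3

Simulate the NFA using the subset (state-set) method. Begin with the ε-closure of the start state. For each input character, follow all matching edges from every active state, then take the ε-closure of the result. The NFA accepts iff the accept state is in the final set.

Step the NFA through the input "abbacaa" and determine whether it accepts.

Answer: ACCEPT

Steps:
start: ε-closure({0}) = {0,1,2,4,6}
'a' @ 1: {1,2,3,4,5,6}  ✓accept
'b' @ 2: {1,2,3,4,5,6,7}  ✓accept
'b' @ 3: {1,2,3,4,5,6,7}  ✓accept
'a' @ 4: {1,2,3,4,5,6}  ✓accept
'c' @ 5: {1,2,3,4,6,7}  ✓accept
'a' @ 6: {1,2,3,4,5,6}  ✓accept
'a' @ 7: {1,2,3,4,5,6}  ✓accept
final: {1,2,3,4,5,6}; accept 1 in set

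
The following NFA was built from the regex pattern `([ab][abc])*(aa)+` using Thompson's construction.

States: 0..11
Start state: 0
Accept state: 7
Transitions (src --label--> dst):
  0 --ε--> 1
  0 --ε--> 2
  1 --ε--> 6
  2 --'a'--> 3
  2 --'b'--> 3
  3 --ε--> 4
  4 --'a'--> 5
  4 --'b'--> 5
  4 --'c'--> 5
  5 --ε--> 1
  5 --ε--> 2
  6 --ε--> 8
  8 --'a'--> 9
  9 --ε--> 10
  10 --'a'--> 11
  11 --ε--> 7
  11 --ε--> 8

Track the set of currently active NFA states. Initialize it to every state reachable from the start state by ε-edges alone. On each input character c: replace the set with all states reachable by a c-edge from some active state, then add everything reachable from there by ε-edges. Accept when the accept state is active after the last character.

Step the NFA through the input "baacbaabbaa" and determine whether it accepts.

start: ε-closure({0}) = {0,1,2,6,8}
'b' @ 1: {3,4}
'a' @ 2: {1,2,5,6,8}
'a' @ 3: {3,4,9,10}
'c' @ 4: {1,2,5,6,8}
'b' @ 5: {3,4}
'a' @ 6: {1,2,5,6,8}
'a' @ 7: {3,4,9,10}
'b' @ 8: {1,2,5,6,8}
'b' @ 9: {3,4}
'a' @ 10: {1,2,5,6,8}
'a' @ 11: {3,4,9,10}
final: {3,4,9,10}; accept 7 not in set

Answer: REJECT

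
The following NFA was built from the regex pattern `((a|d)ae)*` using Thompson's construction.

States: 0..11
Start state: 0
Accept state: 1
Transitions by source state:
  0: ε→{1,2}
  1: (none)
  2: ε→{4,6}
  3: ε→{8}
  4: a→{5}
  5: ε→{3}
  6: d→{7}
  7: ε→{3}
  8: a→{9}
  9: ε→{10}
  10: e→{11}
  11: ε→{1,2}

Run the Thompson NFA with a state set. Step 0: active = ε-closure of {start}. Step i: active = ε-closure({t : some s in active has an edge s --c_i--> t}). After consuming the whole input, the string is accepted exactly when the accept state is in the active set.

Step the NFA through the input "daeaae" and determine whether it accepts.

Answer: ACCEPT

Steps:
S₀ = ε-closure({0}) = {0,1,2,4,6}
'd' @ 1: {3,7,8}
'a' @ 2: {9,10}
'e' @ 3: {1,2,4,6,11}  [accepting]
'a' @ 4: {3,5,8}
'a' @ 5: {9,10}
'e' @ 6: {1,2,4,6,11}  [accepting]
final: {1,2,4,6,11}; accept 1 in set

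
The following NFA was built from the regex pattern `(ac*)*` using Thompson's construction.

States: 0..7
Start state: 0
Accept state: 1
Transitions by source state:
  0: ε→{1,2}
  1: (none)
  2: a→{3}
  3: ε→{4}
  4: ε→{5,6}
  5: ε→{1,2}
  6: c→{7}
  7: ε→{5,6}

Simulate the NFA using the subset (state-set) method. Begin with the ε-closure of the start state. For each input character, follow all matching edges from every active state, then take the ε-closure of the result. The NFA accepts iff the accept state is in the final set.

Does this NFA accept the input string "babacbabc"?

S₀ = ε-closure({0}) = {0,1,2}
'b' @ 1: {}  — no active states
rest 'abacbabc' ignored (set empty)
after full input: {}  (accept=1 not in)

Answer: REJECT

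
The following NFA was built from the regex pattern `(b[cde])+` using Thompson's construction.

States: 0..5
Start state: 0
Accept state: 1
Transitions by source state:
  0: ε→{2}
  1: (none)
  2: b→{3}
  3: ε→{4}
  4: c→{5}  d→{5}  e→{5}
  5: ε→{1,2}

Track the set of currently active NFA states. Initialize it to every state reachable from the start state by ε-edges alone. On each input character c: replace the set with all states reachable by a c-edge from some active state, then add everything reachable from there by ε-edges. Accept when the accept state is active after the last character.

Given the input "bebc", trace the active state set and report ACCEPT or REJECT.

S₀ = ε-closure({0}) = {0,2}
'b' @ 1: {3,4}
'e' @ 2: {1,2,5}  ✓accept
'b' @ 3: {3,4}
'c' @ 4: {1,2,5}  ✓accept
end set {1,2,5} — state 1 in

Answer: ACCEPT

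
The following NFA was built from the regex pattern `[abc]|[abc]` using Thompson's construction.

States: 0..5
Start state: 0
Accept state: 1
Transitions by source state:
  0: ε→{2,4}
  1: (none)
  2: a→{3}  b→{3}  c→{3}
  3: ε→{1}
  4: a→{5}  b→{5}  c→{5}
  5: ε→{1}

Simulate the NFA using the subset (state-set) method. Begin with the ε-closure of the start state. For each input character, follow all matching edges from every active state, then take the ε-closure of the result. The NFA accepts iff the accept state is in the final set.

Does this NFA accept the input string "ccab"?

initial (ε-close {0}): {0,2,4}
'c' @ 1: {1,3,5}  (accept∈set)
'c' @ 2: {}  — state set empty
rest 'ab' ignored (set empty)
end set {} — state 1 not in

Answer: REJECT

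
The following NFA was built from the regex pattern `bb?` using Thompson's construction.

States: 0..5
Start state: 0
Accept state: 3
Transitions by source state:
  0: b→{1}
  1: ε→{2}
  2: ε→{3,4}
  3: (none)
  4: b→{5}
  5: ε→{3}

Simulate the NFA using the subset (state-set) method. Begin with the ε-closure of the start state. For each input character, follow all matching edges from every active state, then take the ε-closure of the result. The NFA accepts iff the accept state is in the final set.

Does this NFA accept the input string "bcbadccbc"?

initial (ε-close {0}): {0}
'b' @ 1: {1,2,3,4}  [accepting]
'c' @ 2: {}  — no active states
rest 'badccbc' ignored (set empty)
final: {}; accept 3 not in set

Answer: REJECT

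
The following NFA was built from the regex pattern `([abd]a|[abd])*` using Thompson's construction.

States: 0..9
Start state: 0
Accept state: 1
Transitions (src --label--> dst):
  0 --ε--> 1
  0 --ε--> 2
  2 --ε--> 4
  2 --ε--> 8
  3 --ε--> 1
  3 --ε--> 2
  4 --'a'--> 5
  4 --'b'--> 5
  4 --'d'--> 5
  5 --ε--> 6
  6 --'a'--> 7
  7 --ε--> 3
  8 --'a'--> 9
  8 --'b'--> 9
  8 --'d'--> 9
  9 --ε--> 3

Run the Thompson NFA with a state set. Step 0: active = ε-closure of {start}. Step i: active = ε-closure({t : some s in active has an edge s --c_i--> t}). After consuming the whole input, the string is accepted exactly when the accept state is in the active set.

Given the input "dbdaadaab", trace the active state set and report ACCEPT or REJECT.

start: ε-closure({0}) = {0,1,2,4,8}
'd' @ 1: {1,2,3,4,5,6,8,9}  (accept∈set)
'b' @ 2: {1,2,3,4,5,6,8,9}  (accept∈set)
'd' @ 3: {1,2,3,4,5,6,8,9}  (accept∈set)
'a' @ 4: {1,2,3,4,5,6,7,8,9}  (accept∈set)
'a' @ 5: {1,2,3,4,5,6,7,8,9}  (accept∈set)
'd' @ 6: {1,2,3,4,5,6,8,9}  (accept∈set)
'a' @ 7: {1,2,3,4,5,6,7,8,9}  (accept∈set)
'a' @ 8: {1,2,3,4,5,6,7,8,9}  (accept∈set)
'b' @ 9: {1,2,3,4,5,6,8,9}  (accept∈set)
end set {1,2,3,4,5,6,8,9} — state 1 in

Answer: ACCEPT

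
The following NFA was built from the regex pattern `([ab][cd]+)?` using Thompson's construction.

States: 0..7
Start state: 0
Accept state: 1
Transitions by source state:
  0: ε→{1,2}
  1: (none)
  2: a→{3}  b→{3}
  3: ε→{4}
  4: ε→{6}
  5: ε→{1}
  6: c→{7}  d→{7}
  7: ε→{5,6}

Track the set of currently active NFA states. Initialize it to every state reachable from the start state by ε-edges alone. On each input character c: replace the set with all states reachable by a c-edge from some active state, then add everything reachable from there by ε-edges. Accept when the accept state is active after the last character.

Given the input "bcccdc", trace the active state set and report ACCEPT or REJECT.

Answer: ACCEPT

Steps:
start: ε-closure({0}) = {0,1,2}
'b' @ 1: {3,4,6}
'c' @ 2: {1,5,6,7}  ✓accept
'c' @ 3: {1,5,6,7}  ✓accept
'c' @ 4: {1,5,6,7}  ✓accept
'd' @ 5: {1,5,6,7}  ✓accept
'c' @ 6: {1,5,6,7}  ✓accept
end set {1,5,6,7} — state 1 in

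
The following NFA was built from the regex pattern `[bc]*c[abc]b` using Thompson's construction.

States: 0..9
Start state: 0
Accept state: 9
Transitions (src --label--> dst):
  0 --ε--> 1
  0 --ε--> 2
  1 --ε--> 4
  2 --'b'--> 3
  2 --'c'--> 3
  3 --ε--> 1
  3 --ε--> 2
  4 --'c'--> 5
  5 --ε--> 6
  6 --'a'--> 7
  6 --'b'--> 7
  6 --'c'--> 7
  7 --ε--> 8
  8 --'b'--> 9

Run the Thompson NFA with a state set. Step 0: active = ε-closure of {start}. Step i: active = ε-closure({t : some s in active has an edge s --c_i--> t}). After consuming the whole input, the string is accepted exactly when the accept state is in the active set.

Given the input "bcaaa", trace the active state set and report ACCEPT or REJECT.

Answer: REJECT

Steps:
start: ε-closure({0}) = {0,1,2,4}
'b' @ 1: {1,2,3,4}
'c' @ 2: {1,2,3,4,5,6}
'a' @ 3: {7,8}
'a' @ 4: {}  — no active states
rest 'a' ignored (set empty)
final: {}; accept 9 not in set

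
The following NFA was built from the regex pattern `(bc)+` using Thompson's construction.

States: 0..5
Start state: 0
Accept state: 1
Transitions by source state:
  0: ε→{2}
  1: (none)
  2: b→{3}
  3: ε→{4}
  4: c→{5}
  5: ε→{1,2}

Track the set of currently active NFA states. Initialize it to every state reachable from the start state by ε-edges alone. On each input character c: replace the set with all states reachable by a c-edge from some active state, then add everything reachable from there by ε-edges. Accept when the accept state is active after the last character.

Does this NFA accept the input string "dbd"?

Answer: REJECT

Trace:
start: ε-closure({0}) = {0,2}
'd' @ 1: {}  — dead — no transitions
rest 'bd' ignored (set empty)
end set {} — state 1 not in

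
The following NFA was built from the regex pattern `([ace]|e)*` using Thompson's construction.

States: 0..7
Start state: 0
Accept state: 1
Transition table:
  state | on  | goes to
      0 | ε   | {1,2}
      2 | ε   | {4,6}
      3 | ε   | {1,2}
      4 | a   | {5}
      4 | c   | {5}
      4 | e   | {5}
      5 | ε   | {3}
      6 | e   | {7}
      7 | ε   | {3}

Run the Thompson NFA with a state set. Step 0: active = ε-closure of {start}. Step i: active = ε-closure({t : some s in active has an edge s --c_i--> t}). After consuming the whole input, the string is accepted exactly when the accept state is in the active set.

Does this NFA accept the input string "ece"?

start: ε-closure({0}) = {0,1,2,4,6}
'e' @ 1: {1,2,3,4,5,6,7}  (accept∈set)
'c' @ 2: {1,2,3,4,5,6}  (accept∈set)
'e' @ 3: {1,2,3,4,5,6,7}  (accept∈set)
final: {1,2,3,4,5,6,7}; accept 1 in set

Answer: ACCEPT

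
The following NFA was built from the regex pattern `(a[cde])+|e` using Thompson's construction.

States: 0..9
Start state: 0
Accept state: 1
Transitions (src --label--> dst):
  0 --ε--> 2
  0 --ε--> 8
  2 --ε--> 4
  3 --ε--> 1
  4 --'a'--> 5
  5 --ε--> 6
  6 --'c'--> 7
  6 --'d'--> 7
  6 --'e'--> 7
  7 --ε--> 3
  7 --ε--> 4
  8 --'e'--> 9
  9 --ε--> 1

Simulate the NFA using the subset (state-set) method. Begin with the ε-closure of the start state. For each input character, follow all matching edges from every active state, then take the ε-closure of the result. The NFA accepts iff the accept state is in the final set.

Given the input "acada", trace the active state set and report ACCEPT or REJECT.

S₀ = ε-closure({0}) = {0,2,4,8}
'a' @ 1: {5,6}
'c' @ 2: {1,3,4,7}  ✓accept
'a' @ 3: {5,6}
'd' @ 4: {1,3,4,7}  ✓accept
'a' @ 5: {5,6}
final: {5,6}; accept 1 not in set

Answer: REJECT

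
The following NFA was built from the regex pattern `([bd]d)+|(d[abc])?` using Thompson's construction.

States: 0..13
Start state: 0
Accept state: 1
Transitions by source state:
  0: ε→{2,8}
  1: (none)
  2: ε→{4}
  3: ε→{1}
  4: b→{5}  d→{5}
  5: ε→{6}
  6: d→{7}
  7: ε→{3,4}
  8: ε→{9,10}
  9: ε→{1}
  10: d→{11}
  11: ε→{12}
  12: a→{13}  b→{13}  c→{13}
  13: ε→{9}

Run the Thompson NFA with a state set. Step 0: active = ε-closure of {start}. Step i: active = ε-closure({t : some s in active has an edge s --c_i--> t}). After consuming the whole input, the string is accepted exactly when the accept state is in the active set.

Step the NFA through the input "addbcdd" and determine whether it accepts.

start: ε-closure({0}) = {0,1,2,4,8,9,10}
'a' @ 1: {}  — dead — no transitions
rest 'ddbcdd' ignored (set empty)
final: {}; accept 1 not in set

Answer: REJECT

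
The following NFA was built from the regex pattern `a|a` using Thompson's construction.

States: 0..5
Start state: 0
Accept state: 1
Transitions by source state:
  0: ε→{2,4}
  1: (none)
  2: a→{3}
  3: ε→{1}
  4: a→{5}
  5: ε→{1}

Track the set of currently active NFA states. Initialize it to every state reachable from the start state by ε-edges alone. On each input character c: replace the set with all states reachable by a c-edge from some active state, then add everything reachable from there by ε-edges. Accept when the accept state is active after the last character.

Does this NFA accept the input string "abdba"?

start: ε-closure({0}) = {0,2,4}
'a' @ 1: {1,3,5}  ✓accept
'b' @ 2: {}  — state set empty
rest 'dba' ignored (set empty)
end set {} — state 1 not in

Answer: REJECT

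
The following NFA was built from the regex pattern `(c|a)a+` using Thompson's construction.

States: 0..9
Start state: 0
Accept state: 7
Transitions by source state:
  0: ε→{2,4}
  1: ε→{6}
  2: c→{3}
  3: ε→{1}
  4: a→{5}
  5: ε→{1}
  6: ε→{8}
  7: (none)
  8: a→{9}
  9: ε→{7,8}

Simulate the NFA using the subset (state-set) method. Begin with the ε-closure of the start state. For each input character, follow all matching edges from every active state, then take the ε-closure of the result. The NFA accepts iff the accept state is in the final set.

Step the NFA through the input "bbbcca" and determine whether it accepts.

Answer: REJECT

Trace:
start: ε-closure({0}) = {0,2,4}
'b' @ 1: {}  — dead — no transitions
rest 'bbcca' ignored (set empty)
after full input: {}  (accept=7 not in)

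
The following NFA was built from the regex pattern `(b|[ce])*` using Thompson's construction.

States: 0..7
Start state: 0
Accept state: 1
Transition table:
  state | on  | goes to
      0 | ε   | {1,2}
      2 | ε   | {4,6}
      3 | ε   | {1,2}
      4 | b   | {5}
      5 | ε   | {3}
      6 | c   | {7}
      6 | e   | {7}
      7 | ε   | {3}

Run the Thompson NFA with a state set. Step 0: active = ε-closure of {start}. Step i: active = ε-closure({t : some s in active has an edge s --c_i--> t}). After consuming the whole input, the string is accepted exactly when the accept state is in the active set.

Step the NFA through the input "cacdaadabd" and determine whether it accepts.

Answer: REJECT

Trace:
S₀ = ε-closure({0}) = {0,1,2,4,6}
'c' @ 1: {1,2,3,4,6,7}  ✓accept
'a' @ 2: {}  — state set empty
rest 'cdaadabd' ignored (set empty)
after full input: {}  (accept=1 not in)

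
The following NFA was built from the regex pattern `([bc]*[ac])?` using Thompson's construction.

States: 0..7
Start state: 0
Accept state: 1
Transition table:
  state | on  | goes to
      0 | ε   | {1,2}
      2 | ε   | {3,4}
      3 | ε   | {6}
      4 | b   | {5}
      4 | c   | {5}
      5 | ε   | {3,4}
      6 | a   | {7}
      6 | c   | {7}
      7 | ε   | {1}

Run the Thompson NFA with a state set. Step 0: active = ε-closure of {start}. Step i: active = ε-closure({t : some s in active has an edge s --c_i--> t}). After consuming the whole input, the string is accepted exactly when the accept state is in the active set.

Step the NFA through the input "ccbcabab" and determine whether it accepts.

Answer: REJECT

Trace:
initial (ε-close {0}): {0,1,2,3,4,6}
'c' @ 1: {1,3,4,5,6,7}  ✓accept
'c' @ 2: {1,3,4,5,6,7}  ✓accept
'b' @ 3: {3,4,5,6}
'c' @ 4: {1,3,4,5,6,7}  ✓accept
'a' @ 5: {1,7}  ✓accept
'b' @ 6: {}  — state set empty
rest 'ab' ignored (set empty)
after full input: {}  (accept=1 not in)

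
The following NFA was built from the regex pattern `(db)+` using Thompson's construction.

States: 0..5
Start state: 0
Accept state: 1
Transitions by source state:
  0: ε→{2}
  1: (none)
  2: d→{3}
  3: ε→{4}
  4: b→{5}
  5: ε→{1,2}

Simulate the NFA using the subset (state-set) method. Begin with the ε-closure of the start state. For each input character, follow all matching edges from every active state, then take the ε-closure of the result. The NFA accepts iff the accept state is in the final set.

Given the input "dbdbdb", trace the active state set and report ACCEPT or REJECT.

S₀ = ε-closure({0}) = {0,2}
'd' @ 1: {3,4}
'b' @ 2: {1,2,5}  ✓accept
'd' @ 3: {3,4}
'b' @ 4: {1,2,5}  ✓accept
'd' @ 5: {3,4}
'b' @ 6: {1,2,5}  ✓accept
final: {1,2,5}; accept 1 in set

Answer: ACCEPT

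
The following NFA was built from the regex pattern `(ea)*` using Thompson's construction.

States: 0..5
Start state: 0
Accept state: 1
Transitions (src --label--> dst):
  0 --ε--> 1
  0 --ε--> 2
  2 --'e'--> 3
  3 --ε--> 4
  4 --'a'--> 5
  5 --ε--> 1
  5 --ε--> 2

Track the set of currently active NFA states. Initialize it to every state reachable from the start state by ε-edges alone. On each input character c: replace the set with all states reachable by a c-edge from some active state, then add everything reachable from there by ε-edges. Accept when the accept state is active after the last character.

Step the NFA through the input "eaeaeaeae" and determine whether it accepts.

Answer: REJECT

Derivation:
start: ε-closure({0}) = {0,1,2}
'e' @ 1: {3,4}
'a' @ 2: {1,2,5}  (accept∈set)
'e' @ 3: {3,4}
'a' @ 4: {1,2,5}  (accept∈set)
'e' @ 5: {3,4}
'a' @ 6: {1,2,5}  (accept∈set)
'e' @ 7: {3,4}
'a' @ 8: {1,2,5}  (accept∈set)
'e' @ 9: {3,4}
after full input: {3,4}  (accept=1 not in)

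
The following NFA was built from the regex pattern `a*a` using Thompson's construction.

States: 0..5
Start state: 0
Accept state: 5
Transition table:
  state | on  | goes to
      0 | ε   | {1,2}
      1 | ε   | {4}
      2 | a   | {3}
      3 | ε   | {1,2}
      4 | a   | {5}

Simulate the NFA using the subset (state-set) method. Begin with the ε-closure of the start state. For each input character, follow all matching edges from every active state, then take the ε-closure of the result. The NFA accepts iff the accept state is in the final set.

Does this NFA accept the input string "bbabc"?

start: ε-closure({0}) = {0,1,2,4}
'b' @ 1: {}  — no active states
rest 'babc' ignored (set empty)
after full input: {}  (accept=5 not in)

Answer: REJECT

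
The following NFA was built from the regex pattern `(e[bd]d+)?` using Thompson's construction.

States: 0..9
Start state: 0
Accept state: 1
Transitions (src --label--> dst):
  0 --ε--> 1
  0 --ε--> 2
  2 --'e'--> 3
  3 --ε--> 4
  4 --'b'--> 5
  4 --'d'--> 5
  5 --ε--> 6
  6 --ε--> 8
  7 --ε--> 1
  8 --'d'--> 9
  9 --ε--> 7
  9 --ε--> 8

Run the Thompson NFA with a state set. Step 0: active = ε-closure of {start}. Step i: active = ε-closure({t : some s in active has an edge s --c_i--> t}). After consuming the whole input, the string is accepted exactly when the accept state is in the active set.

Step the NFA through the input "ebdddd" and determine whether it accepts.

Answer: ACCEPT

Derivation:
S₀ = ε-closure({0}) = {0,1,2}
'e' @ 1: {3,4}
'b' @ 2: {5,6,8}
'd' @ 3: {1,7,8,9}  ✓accept
'd' @ 4: {1,7,8,9}  ✓accept
'd' @ 5: {1,7,8,9}  ✓accept
'd' @ 6: {1,7,8,9}  ✓accept
end set {1,7,8,9} — state 1 in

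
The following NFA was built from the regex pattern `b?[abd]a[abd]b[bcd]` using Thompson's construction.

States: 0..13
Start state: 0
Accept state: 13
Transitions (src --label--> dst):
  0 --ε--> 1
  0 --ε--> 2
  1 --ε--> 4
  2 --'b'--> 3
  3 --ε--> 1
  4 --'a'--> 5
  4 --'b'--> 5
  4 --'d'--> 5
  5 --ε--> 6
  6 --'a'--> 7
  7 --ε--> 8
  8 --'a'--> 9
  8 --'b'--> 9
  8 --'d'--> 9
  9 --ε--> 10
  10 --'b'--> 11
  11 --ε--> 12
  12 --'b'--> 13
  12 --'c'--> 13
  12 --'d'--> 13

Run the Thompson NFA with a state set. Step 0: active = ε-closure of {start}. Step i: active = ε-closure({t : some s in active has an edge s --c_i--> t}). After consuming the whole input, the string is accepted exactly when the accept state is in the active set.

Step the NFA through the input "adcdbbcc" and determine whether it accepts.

start: ε-closure({0}) = {0,1,2,4}
'a' @ 1: {5,6}
'd' @ 2: {}  — no active states
rest 'cdbbcc' ignored (set empty)
end set {} — state 13 not in

Answer: REJECT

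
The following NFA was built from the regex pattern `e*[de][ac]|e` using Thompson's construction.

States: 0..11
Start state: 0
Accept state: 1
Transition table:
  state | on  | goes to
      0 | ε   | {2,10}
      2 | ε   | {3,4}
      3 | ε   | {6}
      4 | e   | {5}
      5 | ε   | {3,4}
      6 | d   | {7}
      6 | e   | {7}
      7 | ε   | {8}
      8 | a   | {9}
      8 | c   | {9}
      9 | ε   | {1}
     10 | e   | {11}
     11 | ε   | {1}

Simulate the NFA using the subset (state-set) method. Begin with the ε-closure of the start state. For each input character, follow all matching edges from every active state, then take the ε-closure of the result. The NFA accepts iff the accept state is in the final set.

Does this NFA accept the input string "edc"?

Answer: ACCEPT

Steps:
S₀ = ε-closure({0}) = {0,2,3,4,6,10}
'e' @ 1: {1,3,4,5,6,7,8,11}  (accept∈set)
'd' @ 2: {7,8}
'c' @ 3: {1,9}  (accept∈set)
after full input: {1,9}  (accept=1 in)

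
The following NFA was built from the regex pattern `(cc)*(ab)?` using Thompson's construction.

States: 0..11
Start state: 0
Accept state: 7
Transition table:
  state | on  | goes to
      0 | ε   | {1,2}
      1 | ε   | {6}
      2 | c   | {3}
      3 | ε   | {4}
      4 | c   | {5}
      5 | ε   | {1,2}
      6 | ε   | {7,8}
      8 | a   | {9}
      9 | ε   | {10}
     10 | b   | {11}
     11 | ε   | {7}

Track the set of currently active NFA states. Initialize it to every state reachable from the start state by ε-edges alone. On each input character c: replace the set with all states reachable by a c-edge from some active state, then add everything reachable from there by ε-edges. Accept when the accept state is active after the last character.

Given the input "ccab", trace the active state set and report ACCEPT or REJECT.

start: ε-closure({0}) = {0,1,2,6,7,8}
'c' @ 1: {3,4}
'c' @ 2: {1,2,5,6,7,8}  [accepting]
'a' @ 3: {9,10}
'b' @ 4: {7,11}  [accepting]
final: {7,11}; accept 7 in set

Answer: ACCEPT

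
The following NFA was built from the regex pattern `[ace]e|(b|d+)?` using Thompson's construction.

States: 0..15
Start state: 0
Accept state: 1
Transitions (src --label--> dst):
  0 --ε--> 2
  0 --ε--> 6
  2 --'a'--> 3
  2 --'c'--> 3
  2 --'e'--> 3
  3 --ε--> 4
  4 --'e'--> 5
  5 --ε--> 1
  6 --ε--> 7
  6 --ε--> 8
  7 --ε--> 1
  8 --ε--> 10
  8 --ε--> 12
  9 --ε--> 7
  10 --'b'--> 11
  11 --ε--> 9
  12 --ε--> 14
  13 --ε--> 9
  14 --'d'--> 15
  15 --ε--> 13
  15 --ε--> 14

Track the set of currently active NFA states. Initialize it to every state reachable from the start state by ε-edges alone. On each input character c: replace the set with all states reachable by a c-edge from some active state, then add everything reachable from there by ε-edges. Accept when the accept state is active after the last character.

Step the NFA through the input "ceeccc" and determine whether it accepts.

Answer: REJECT

Trace:
start: ε-closure({0}) = {0,1,2,6,7,8,10,12,14}
'c' @ 1: {3,4}
'e' @ 2: {1,5}  [accepting]
'e' @ 3: {}  — no active states
rest 'ccc' ignored (set empty)
after full input: {}  (accept=1 not in)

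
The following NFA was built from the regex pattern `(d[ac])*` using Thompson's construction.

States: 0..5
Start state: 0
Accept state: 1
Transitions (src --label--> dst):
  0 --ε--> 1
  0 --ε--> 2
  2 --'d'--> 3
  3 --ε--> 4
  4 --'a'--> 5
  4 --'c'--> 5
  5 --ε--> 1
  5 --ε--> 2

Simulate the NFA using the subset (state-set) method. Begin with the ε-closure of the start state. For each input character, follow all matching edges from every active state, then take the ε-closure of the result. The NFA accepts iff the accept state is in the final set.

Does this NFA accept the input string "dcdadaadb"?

Answer: REJECT

Steps:
start: ε-closure({0}) = {0,1,2}
'd' @ 1: {3,4}
'c' @ 2: {1,2,5}  [accepting]
'd' @ 3: {3,4}
'a' @ 4: {1,2,5}  [accepting]
'd' @ 5: {3,4}
'a' @ 6: {1,2,5}  [accepting]
'a' @ 7: {}  — dead — no transitions
rest 'db' ignored (set empty)
end set {} — state 1 not in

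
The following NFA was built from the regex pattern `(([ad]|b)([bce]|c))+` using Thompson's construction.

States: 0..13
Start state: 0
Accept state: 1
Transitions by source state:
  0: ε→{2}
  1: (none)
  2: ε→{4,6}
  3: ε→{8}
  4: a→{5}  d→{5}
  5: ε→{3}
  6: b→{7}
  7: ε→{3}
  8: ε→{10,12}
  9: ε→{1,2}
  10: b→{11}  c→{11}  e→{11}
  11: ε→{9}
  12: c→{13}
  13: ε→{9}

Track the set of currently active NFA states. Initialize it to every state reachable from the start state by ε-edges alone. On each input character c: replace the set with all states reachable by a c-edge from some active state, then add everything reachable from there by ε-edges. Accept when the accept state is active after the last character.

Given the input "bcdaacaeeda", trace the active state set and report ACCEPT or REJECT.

start: ε-closure({0}) = {0,2,4,6}
'b' @ 1: {3,7,8,10,12}
'c' @ 2: {1,2,4,6,9,11,13}  ✓accept
'd' @ 3: {3,5,8,10,12}
'a' @ 4: {}  — state set empty
rest 'acaeeda' ignored (set empty)
after full input: {}  (accept=1 not in)

Answer: REJECT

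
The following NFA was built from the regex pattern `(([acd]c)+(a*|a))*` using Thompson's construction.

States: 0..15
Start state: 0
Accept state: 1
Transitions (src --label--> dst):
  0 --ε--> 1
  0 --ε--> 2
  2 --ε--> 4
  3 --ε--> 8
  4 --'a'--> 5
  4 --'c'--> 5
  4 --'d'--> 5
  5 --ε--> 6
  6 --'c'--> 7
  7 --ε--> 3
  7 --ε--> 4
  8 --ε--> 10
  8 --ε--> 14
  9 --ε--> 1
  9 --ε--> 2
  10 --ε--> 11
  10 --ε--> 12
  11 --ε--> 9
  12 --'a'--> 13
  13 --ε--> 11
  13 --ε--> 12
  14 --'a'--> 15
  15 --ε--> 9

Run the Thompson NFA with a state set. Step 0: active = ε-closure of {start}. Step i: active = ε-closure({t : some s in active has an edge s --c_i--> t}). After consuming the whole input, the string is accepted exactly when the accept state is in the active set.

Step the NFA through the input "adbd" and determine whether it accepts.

Answer: REJECT

Derivation:
initial (ε-close {0}): {0,1,2,4}
'a' @ 1: {5,6}
'd' @ 2: {}  — dead — no transitions
rest 'bd' ignored (set empty)
after full input: {}  (accept=1 not in)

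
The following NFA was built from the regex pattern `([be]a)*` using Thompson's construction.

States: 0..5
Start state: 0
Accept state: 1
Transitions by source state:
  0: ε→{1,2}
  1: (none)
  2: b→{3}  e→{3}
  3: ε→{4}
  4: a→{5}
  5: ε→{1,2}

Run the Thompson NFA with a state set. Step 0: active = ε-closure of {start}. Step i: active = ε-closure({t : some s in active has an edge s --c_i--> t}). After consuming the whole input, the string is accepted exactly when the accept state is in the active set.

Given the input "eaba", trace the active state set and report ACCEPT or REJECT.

Answer: ACCEPT

Steps:
start: ε-closure({0}) = {0,1,2}
'e' @ 1: {3,4}
'a' @ 2: {1,2,5}  (accept∈set)
'b' @ 3: {3,4}
'a' @ 4: {1,2,5}  (accept∈set)
final: {1,2,5}; accept 1 in set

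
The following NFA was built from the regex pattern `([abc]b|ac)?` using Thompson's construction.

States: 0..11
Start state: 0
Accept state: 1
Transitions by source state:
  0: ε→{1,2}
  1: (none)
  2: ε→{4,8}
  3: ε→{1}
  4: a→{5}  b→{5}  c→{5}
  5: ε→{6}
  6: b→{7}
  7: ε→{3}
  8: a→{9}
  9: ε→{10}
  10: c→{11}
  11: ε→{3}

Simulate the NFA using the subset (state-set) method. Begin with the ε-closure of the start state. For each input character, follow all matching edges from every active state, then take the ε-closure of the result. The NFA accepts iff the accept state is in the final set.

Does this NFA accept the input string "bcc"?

Answer: REJECT

Steps:
start: ε-closure({0}) = {0,1,2,4,8}
'b' @ 1: {5,6}
'c' @ 2: {}  — dead — no transitions
rest 'c' ignored (set empty)
end set {} — state 1 not in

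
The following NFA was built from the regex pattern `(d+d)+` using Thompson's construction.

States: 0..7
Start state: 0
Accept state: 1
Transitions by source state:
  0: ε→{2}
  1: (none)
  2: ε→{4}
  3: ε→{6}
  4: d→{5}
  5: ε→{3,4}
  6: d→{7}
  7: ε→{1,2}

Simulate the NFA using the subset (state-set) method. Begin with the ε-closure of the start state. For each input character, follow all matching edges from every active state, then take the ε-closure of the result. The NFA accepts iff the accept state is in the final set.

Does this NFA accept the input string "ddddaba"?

Answer: REJECT

Steps:
start: ε-closure({0}) = {0,2,4}
'd' @ 1: {3,4,5,6}
'd' @ 2: {1,2,3,4,5,6,7}  (accept∈set)
'd' @ 3: {1,2,3,4,5,6,7}  (accept∈set)
'd' @ 4: {1,2,3,4,5,6,7}  (accept∈set)
'a' @ 5: {}  — dead — no transitions
rest 'ba' ignored (set empty)
after full input: {}  (accept=1 not in)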